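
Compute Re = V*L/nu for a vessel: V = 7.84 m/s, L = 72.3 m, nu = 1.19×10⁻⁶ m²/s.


Formula: Re = V * L / nu
Step 1 — V * L = 7.84 * 72.3 = 566.832 m^2/s
Step 2 — Re = 566.832 / 1.19e-6 = 4.76e+08

4.76e+08


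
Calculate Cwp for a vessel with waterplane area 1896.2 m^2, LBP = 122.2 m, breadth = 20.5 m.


Formula: Cwp = Aw / (L * B)
Step 1 — L * B = 122.2 * 20.5 = 2505.1 m^2
Step 2 — Cwp = 1896.2 / 2505.1 ≈ 0.75694 (5 s.f.)

0.75694


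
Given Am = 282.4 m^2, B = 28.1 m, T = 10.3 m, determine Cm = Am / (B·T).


Formula: Cm = Am / (B * T)
Step 1 — B * T = 28.1 * 10.3 = 289.43 m^2
Step 2 — Cm = 282.4 / 289.43 ≈ 0.97571 (5 s.f.)

0.97571


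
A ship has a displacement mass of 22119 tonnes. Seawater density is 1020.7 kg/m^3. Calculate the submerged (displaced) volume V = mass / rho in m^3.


Formula: V = mass / rho
Step 1 — convert tonnes to kg: 22119 t * 1000 = 22119000 kg
Step 2 — V = 22119000 / 1020.7 ≈ 21670 m^3 (5 s.f.)

21670 m^3


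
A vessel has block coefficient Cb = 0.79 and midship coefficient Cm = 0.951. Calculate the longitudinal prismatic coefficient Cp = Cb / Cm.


Formula: Cp = Cb / Cm
Substituting: Cp = 0.79 / 0.951
Result: Cp ≈ 0.83070 (5 s.f.)

0.83070


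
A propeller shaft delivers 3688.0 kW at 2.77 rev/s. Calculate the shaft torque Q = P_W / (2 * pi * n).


Formula: Q = P_W / (2 * pi * n)
Step 1 — P_W = 3688.0 kW * 1000 = 3688000.0 W
Step 2 — 2 * pi * n = 2 * pi * 2.77 = 17.404423
Step 3 — Q = 3688000.0 / 17.404423 ≈ 211900 N·m (5 s.f.)

211900 N·m


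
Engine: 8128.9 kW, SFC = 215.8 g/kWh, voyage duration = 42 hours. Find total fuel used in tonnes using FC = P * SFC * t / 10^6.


Formula: FC (tonnes) = P * SFC * t / 1,000,000
Step 1 — P * SFC * t = 8128.9 * 215.8 * 42 = 73677098.04 g
Step 2 — FC (tonnes) = 73677098.04 / 1,000,000 ≈ 73.677 tonnes (5 s.f.)

73.677 tonnes


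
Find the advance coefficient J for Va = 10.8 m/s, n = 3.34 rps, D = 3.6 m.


Formula: J = Va / (n * D)
Step 1 — n * D = 3.34 * 3.6 = 12.024
Step 2 — J = 10.8 / 12.024 ≈ 0.89820 (5 s.f.)

0.89820


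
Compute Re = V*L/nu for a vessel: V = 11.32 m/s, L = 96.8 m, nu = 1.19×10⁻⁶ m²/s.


Formula: Re = V * L / nu
Step 1 — V * L = 11.32 * 96.8 = 1095.776 m^2/s
Step 2 — Re = 1095.776 / 1.19e-6 = 9.21e+08

9.21e+08


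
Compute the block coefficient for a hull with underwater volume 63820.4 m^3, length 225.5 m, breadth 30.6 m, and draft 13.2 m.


Formula: Cb = V / (L * B * T)
Step 1 — L * B * T = 225.5 * 30.6 * 13.2 = 91083.96 m^3
Step 2 — Cb = 63820.4 / 91083.96 ≈ 0.70068 (5 s.f.)

0.70068


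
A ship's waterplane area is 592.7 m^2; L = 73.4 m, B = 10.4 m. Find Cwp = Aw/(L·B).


Formula: Cwp = Aw / (L * B)
Step 1 — L * B = 73.4 * 10.4 = 763.36 m^2
Step 2 — Cwp = 592.7 / 763.36 ≈ 0.77644 (5 s.f.)

0.77644


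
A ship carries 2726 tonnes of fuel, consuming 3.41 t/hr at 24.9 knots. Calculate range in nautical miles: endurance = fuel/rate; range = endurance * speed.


Formula: endurance = fuel / rate; range = endurance * speed
Step 1 — endurance = 2726 / 3.41 = 799.4135 hours
Step 2 — range = 799.4135 * 24.9 ≈ 19905 nautical miles (5 s.f.)

19905 NM


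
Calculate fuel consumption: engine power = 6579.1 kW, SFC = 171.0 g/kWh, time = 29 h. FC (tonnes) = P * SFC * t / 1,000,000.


Formula: FC (tonnes) = P * SFC * t / 1,000,000
Step 1 — P * SFC * t = 6579.1 * 171.0 * 29 = 32625756.9 g
Step 2 — FC (tonnes) = 32625756.9 / 1,000,000 ≈ 32.626 tonnes (5 s.f.)

32.626 tonnes


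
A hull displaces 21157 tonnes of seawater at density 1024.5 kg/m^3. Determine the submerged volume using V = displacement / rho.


Formula: V = mass / rho
Step 1 — convert tonnes to kg: 21157 t * 1000 = 21157000 kg
Step 2 — V = 21157000 / 1024.5 ≈ 20651 m^3 (5 s.f.)

20651 m^3


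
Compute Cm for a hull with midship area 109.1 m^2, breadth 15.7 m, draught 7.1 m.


Formula: Cm = Am / (B * T)
Step 1 — B * T = 15.7 * 7.1 = 111.47 m^2
Step 2 — Cm = 109.1 / 111.47 ≈ 0.97874 (5 s.f.)

0.97874


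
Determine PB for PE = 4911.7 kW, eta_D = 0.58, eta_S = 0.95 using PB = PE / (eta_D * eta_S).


Formula: PB = PE / (eta_D * eta_S)
Step 1 — combined efficiency = eta_D * eta_S = 0.58 * 0.95 = 0.551
Step 2 — PB = 4911.7 / 0.551 ≈ 8914.2 kW (5 s.f.)

8914.2 kW


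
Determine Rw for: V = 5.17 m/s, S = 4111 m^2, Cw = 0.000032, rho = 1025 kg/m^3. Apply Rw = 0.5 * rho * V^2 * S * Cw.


Formula: Rw = 0.5 * rho * V^2 * S * Cw
Step 1 — V^2 = 5.17^2 = 26.7289
Step 2 — 0.5 * rho * V^2 = 0.5 * 1025 * 26.7289 = 13698.56125
Step 3 — Rw = 13698.56125 * 4111 * 0.000032 ≈ 1802.1 N (5 s.f.)

1802.1 N


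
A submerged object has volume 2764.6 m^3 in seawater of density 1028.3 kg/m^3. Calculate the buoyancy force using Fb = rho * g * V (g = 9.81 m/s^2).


Formula: Fb = rho * g * V
Substituting: Fb = 1028.3 * 9.81 * 2764.6
Intermediate: 1028.3 * 9.81 = 10087.623
Result: Fb = 10087.623 * 2764.6 ≈ 27888000 N (5 s.f.)

27888000 N


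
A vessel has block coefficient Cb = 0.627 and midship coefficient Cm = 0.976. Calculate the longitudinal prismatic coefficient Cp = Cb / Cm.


Formula: Cp = Cb / Cm
Substituting: Cp = 0.627 / 0.976
Result: Cp ≈ 0.64242 (5 s.f.)

0.64242


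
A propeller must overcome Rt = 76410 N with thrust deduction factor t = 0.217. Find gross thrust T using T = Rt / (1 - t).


Formula: T = Rt / (1 - t)
Step 1 — (1 - t) = 1 - 0.217 = 0.783
Step 2 — T = 76410 / 0.783 ≈ 97586 N (5 s.f.)

97586 N


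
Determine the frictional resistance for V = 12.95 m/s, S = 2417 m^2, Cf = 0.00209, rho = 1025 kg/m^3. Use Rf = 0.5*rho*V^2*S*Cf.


Formula: Rf = 0.5 * rho * V^2 * S * Cf
Step 1 — V^2 = 12.95^2 = 167.7025
Step 2 — 0.5 * rho * V^2 = 0.5 * 1025 * 167.7025 = 85947.53125
Step 3 — Rf = 85947.53125 * 2417 * 0.00209 ≈ 434170 N (5 s.f.)

434170 N


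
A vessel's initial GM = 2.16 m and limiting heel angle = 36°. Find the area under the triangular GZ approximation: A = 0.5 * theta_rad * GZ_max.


Formula: GZ_max = GM * sin(theta); Area = 0.5 * theta_rad * GZ_max
Step 1 — GZ_max = 2.16 * sin(36°) = 2.16 * 0.587785 = 1.269616 m
Step 2 — theta_rad = 36 * pi/180 = 0.628319 rad
Step 3 — Area = 0.5 * 0.628319 * 1.269616 ≈ 0.39886 m·rad (5 s.f.)

0.39886 m·rad


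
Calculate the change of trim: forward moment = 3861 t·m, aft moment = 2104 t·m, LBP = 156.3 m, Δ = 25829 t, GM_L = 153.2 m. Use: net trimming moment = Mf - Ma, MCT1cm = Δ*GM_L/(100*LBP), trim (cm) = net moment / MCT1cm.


Formula: net trimming moment = Mf - Ma; MCT1cm = Δ*GM_L/(100*LBP); trim = net moment / MCT1cm
Step 1 — net trimming moment = 3861 - 2104 = 1757 t·m
Step 2 — MCT1cm = 25829 * 153.2 / (100 * 156.3) = 253.1672 t·m/cm
Step 3 — trim = 1757 / 253.1672 ≈ 6.9401 cm (5 s.f.)

6.9401 cm


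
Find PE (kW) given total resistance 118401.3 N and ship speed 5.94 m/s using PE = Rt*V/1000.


Formula: PE = Rt * V / 1000 (kW)
Step 1 — PE (W) = 118401.3 * 5.94 = 703303.722 W
Step 2 — PE (kW) = 703303.722 / 1000 ≈ 703.30 kW (5 s.f.)

703.30 kW


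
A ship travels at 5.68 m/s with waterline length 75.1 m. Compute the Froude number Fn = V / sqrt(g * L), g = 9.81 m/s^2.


Formula: Fn = V / sqrt(g * L)
Step 1 — g * L = 9.81 * 75.1 = 736.731
Step 2 — sqrt(g * L) = sqrt(736.731) = 27.142789
Step 3 — Fn = 5.68 / 27.142789 ≈ 0.20926 (5 s.f.)

0.20926


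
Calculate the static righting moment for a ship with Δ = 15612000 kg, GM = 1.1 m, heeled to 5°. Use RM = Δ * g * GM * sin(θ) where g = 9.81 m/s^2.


Formula: GZ = GM * sin(theta); RM = disp * g * GZ
Step 1 — GZ = 1.1 * sin(5°) = 1.1 * 0.087156 = 0.095872 m
Step 2 — RM = 15612000 * 9.81 * 0.095872 ≈ 14683000 N·m (5 s.f.)

14683000 N·m


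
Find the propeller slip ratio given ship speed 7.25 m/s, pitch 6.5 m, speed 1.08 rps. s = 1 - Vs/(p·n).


Formula: s = 1 - Vs / (p * n)
Step 1 — p * n = 6.5 * 1.08 = 7.02
Step 2 — Vs / (p*n) = 7.25 / 7.02 = 1.032764 (6 d.p.)
Step 3 — s = 1 - 1.032764 = -0.032764

-0.032764


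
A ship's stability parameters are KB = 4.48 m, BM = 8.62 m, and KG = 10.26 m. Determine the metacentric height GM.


Formula: GM = KB + BM - KG
Step 1 — KM = KB + BM = 4.48 + 8.62 = 13.1 m
Step 2 — GM = KM - KG = 13.1 - 10.26 = 2.84 m

2.84 m


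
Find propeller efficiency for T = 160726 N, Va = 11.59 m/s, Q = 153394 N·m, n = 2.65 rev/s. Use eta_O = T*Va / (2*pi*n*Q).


Formula: eta = T * Va / (2 * pi * n * Q)
Step 1 — numerator = T * Va = 160726 * 11.59 = 1862814.34
Step 2 — 2 * pi * n = 2 * pi * 2.65 = 16.650441
Step 3 — denominator = 16.650441 * 153394 = 2554077.75
Step 4 — eta = 1862814.34 / 2554077.75 ≈ 0.72935 (5 s.f.)

0.72935


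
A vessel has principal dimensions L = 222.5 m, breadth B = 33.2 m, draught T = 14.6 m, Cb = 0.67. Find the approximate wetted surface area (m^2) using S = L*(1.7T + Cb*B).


Formula: S = 1.7*L*T + V/T with V = Cb*L*B*T, i.e. S = L * (1.7*T + Cb*B)
Step 1 — 1.7*T = 1.7 * 14.6 = 24.82 m
Step 2 — Cb*B = 0.67 * 33.2 = 22.244 m
Step 3 — 1.7*T + Cb*B = 24.82 + 22.244 = 47.064 m
Step 4 — S = 222.5 * 47.064 ≈ 10472 m^2 (5 s.f.)

10472 m^2


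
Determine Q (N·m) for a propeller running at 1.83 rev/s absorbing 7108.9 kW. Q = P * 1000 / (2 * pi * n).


Formula: Q = P_W / (2 * pi * n)
Step 1 — P_W = 7108.9 kW * 1000 = 7108900.0 W
Step 2 — 2 * pi * n = 2 * pi * 1.83 = 11.498229
Step 3 — Q = 7108900.0 / 11.498229 ≈ 618260 N·m (5 s.f.)

618260 N·m


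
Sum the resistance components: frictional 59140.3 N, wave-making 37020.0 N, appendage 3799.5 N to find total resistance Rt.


Formula: Rt = Rf + Rw + Ra
Substituting: Rt = 59140.3 + 37020.0 + 3799.5
Result: Rt = 99959.8 N

99959.8 N


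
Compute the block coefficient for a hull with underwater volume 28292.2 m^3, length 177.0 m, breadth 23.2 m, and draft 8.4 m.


Formula: Cb = V / (L * B * T)
Step 1 — L * B * T = 177.0 * 23.2 * 8.4 = 34493.76 m^3
Step 2 — Cb = 28292.2 / 34493.76 ≈ 0.82021 (5 s.f.)

0.82021


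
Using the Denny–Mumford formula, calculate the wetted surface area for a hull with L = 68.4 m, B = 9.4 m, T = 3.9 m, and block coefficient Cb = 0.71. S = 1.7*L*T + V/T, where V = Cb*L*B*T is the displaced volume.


Formula: S = 1.7*L*T + V/T with V = Cb*L*B*T, i.e. S = L * (1.7*T + Cb*B)
Step 1 — 1.7*T = 1.7 * 3.9 = 6.63 m
Step 2 — Cb*B = 0.71 * 9.4 = 6.674 m
Step 3 — 1.7*T + Cb*B = 6.63 + 6.674 = 13.304 m
Step 4 — S = 68.4 * 13.304 ≈ 909.99 m^2 (5 s.f.)

909.99 m^2


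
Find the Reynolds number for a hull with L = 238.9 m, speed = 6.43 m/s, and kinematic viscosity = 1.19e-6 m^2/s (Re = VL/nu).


Formula: Re = V * L / nu
Step 1 — V * L = 6.43 * 238.9 = 1536.127 m^2/s
Step 2 — Re = 1536.127 / 1.19e-6 = 1.29e+09

1.29e+09


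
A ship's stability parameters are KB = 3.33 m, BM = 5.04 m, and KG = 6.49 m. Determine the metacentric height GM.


Formula: GM = KB + BM - KG
Step 1 — KM = KB + BM = 3.33 + 5.04 = 8.37 m
Step 2 — GM = KM - KG = 8.37 - 6.49 = 1.88 m

1.88 m


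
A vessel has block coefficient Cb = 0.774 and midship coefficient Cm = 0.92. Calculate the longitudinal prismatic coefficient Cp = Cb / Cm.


Formula: Cp = Cb / Cm
Substituting: Cp = 0.774 / 0.92
Result: Cp ≈ 0.84130 (5 s.f.)

0.84130


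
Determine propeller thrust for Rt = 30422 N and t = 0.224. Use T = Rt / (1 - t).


Formula: T = Rt / (1 - t)
Step 1 — (1 - t) = 1 - 0.224 = 0.776
Step 2 — T = 30422 / 0.776 ≈ 39204 N (5 s.f.)

39204 N


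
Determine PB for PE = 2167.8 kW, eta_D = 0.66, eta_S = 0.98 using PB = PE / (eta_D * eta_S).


Formula: PB = PE / (eta_D * eta_S)
Step 1 — combined efficiency = eta_D * eta_S = 0.66 * 0.98 = 0.6468
Step 2 — PB = 2167.8 / 0.6468 ≈ 3351.6 kW (5 s.f.)

3351.6 kW


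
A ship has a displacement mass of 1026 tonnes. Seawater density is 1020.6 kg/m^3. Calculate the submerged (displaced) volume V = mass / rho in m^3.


Formula: V = mass / rho
Step 1 — convert tonnes to kg: 1026 t * 1000 = 1026000 kg
Step 2 — V = 1026000 / 1020.6 ≈ 1005.3 m^3 (5 s.f.)

1005.3 m^3


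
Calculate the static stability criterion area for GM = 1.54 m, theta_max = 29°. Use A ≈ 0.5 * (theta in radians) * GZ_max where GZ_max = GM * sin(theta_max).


Formula: GZ_max = GM * sin(theta); Area = 0.5 * theta_rad * GZ_max
Step 1 — GZ_max = 1.54 * sin(29°) = 1.54 * 0.48481 = 0.746607 m
Step 2 — theta_rad = 29 * pi/180 = 0.506145 rad
Step 3 — Area = 0.5 * 0.506145 * 0.746607 ≈ 0.18895 m·rad (5 s.f.)

0.18895 m·rad


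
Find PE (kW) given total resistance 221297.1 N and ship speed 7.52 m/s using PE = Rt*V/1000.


Formula: PE = Rt * V / 1000 (kW)
Step 1 — PE (W) = 221297.1 * 7.52 = 1664154.192 W
Step 2 — PE (kW) = 1664154.192 / 1000 ≈ 1664.2 kW (5 s.f.)

1664.2 kW


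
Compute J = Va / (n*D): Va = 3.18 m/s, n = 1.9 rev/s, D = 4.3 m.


Formula: J = Va / (n * D)
Step 1 — n * D = 1.9 * 4.3 = 8.17
Step 2 — J = 3.18 / 8.17 ≈ 0.38923 (5 s.f.)

0.38923


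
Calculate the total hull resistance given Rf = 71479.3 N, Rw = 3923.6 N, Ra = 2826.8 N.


Formula: Rt = Rf + Rw + Ra
Substituting: Rt = 71479.3 + 3923.6 + 2826.8
Result: Rt = 78229.7 N

78229.7 N


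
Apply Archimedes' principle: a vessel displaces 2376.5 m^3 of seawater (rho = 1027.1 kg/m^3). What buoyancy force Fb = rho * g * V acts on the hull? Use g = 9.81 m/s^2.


Formula: Fb = rho * g * V
Substituting: Fb = 1027.1 * 9.81 * 2376.5
Intermediate: 1027.1 * 9.81 = 10075.851
Result: Fb = 10075.851 * 2376.5 ≈ 23945000 N (5 s.f.)

23945000 N


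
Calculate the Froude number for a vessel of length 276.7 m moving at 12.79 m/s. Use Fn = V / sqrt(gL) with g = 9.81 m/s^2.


Formula: Fn = V / sqrt(g * L)
Step 1 — g * L = 9.81 * 276.7 = 2714.427
Step 2 — sqrt(g * L) = sqrt(2714.427) = 52.100163
Step 3 — Fn = 12.79 / 52.100163 ≈ 0.24549 (5 s.f.)

0.24549


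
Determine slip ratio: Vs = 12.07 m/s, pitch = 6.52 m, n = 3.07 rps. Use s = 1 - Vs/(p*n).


Formula: s = 1 - Vs / (p * n)
Step 1 — p * n = 6.52 * 3.07 = 20.0164
Step 2 — Vs / (p*n) = 12.07 / 20.0164 = 0.603006 (6 d.p.)
Step 3 — s = 1 - 0.603006 = 0.396994

0.396994


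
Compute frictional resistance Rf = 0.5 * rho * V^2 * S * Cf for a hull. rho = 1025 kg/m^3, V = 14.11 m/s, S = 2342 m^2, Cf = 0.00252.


Formula: Rf = 0.5 * rho * V^2 * S * Cf
Step 1 — V^2 = 14.11^2 = 199.0921
Step 2 — 0.5 * rho * V^2 = 0.5 * 1025 * 199.0921 = 102034.70125
Step 3 — Rf = 102034.70125 * 2342 * 0.00252 ≈ 602190 N (5 s.f.)

602190 N


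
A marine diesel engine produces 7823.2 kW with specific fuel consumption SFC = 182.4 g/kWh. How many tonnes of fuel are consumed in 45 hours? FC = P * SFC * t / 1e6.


Formula: FC (tonnes) = P * SFC * t / 1,000,000
Step 1 — P * SFC * t = 7823.2 * 182.4 * 45 = 64212825.6 g
Step 2 — FC (tonnes) = 64212825.6 / 1,000,000 ≈ 64.213 tonnes (5 s.f.)

64.213 tonnes


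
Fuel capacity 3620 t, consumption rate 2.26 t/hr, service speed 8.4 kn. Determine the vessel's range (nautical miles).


Formula: endurance = fuel / rate; range = endurance * speed
Step 1 — endurance = 3620 / 2.26 = 1601.7699 hours
Step 2 — range = 1601.7699 * 8.4 ≈ 13455 nautical miles (5 s.f.)

13455 NM


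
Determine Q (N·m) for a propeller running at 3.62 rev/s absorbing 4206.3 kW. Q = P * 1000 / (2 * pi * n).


Formula: Q = P_W / (2 * pi * n)
Step 1 — P_W = 4206.3 kW * 1000 = 4206300.0 W
Step 2 — 2 * pi * n = 2 * pi * 3.62 = 22.745131
Step 3 — Q = 4206300.0 / 22.745131 ≈ 184930 N·m (5 s.f.)

184930 N·m


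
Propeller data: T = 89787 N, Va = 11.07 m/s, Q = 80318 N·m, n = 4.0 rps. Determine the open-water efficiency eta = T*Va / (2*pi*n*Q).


Formula: eta = T * Va / (2 * pi * n * Q)
Step 1 — numerator = T * Va = 89787 * 11.07 = 993942.09
Step 2 — 2 * pi * n = 2 * pi * 4.0 = 25.132741
Step 3 — denominator = 25.132741 * 80318 = 2018611.49
Step 4 — eta = 993942.09 / 2018611.49 ≈ 0.49239 (5 s.f.)

0.49239


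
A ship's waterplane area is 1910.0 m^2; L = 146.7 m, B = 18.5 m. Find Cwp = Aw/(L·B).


Formula: Cwp = Aw / (L * B)
Step 1 — L * B = 146.7 * 18.5 = 2713.95 m^2
Step 2 — Cwp = 1910.0 / 2713.95 ≈ 0.70377 (5 s.f.)

0.70377


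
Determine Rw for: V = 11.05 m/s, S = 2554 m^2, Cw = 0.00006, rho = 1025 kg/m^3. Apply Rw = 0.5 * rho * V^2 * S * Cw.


Formula: Rw = 0.5 * rho * V^2 * S * Cw
Step 1 — V^2 = 11.05^2 = 122.1025
Step 2 — 0.5 * rho * V^2 = 0.5 * 1025 * 122.1025 = 62577.53125
Step 3 — Rw = 62577.53125 * 2554 * 0.00006 ≈ 9589.4 N (5 s.f.)

9589.4 N


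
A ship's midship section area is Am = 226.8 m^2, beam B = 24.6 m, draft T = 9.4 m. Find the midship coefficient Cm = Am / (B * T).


Formula: Cm = Am / (B * T)
Step 1 — B * T = 24.6 * 9.4 = 231.24 m^2
Step 2 — Cm = 226.8 / 231.24 ≈ 0.98080 (5 s.f.)

0.98080


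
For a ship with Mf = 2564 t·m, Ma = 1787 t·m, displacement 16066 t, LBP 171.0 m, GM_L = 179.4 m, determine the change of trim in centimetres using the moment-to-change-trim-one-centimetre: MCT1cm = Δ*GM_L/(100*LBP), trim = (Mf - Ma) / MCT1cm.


Formula: net trimming moment = Mf - Ma; MCT1cm = Δ*GM_L/(100*LBP); trim = net moment / MCT1cm
Step 1 — net trimming moment = 2564 - 1787 = 777 t·m
Step 2 — MCT1cm = 16066 * 179.4 / (100 * 171.0) = 168.5521 t·m/cm
Step 3 — trim = 777 / 168.5521 ≈ 4.6099 cm (5 s.f.)

4.6099 cm


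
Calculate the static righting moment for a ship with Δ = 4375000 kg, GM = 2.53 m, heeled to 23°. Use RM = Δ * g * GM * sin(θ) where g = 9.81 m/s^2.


Formula: GZ = GM * sin(theta); RM = disp * g * GZ
Step 1 — GZ = 2.53 * sin(23°) = 2.53 * 0.390731 = 0.988549 m
Step 2 — RM = 4375000 * 9.81 * 0.988549 ≈ 42427000 N·m (5 s.f.)

42427000 N·m


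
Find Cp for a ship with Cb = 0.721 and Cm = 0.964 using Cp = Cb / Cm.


Formula: Cp = Cb / Cm
Substituting: Cp = 0.721 / 0.964
Result: Cp ≈ 0.74793 (5 s.f.)

0.74793


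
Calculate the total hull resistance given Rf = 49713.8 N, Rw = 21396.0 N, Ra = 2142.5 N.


Formula: Rt = Rf + Rw + Ra
Substituting: Rt = 49713.8 + 21396.0 + 2142.5
Result: Rt = 73252.3 N

73252.3 N


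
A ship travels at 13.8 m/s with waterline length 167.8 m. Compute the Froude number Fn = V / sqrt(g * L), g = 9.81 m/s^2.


Formula: Fn = V / sqrt(g * L)
Step 1 — g * L = 9.81 * 167.8 = 1646.118
Step 2 — sqrt(g * L) = sqrt(1646.118) = 40.57238
Step 3 — Fn = 13.8 / 40.57238 ≈ 0.34013 (5 s.f.)

0.34013


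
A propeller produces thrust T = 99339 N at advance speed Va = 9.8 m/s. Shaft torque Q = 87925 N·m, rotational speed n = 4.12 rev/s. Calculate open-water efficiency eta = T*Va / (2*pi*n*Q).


Formula: eta = T * Va / (2 * pi * n * Q)
Step 1 — numerator = T * Va = 99339 * 9.8 = 973522.2
Step 2 — 2 * pi * n = 2 * pi * 4.12 = 25.886723
Step 3 — denominator = 25.886723 * 87925 = 2276090.12
Step 4 — eta = 973522.2 / 2276090.12 ≈ 0.42772 (5 s.f.)

0.42772


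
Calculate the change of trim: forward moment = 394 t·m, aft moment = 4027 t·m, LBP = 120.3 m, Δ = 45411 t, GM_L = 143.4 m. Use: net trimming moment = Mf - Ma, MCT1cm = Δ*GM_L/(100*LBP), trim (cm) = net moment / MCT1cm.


Formula: net trimming moment = Mf - Ma; MCT1cm = Δ*GM_L/(100*LBP); trim = net moment / MCT1cm
Step 1 — net trimming moment = 394 - 4027 = -3633 t·m
Step 2 — MCT1cm = 45411 * 143.4 / (100 * 120.3) = 541.3082 t·m/cm
Step 3 — trim = -3633 / 541.3082 ≈ -6.7115 cm (5 s.f.)

-6.7115 cm


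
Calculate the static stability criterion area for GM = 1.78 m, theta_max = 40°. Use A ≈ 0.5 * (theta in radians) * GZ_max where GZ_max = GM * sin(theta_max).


Formula: GZ_max = GM * sin(theta); Area = 0.5 * theta_rad * GZ_max
Step 1 — GZ_max = 1.78 * sin(40°) = 1.78 * 0.642788 = 1.144163 m
Step 2 — theta_rad = 40 * pi/180 = 0.698132 rad
Step 3 — Area = 0.5 * 0.698132 * 1.144163 ≈ 0.39939 m·rad (5 s.f.)

0.39939 m·rad


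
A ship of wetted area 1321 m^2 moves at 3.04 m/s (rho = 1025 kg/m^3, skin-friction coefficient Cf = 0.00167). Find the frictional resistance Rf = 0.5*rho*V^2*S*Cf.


Formula: Rf = 0.5 * rho * V^2 * S * Cf
Step 1 — V^2 = 3.04^2 = 9.2416
Step 2 — 0.5 * rho * V^2 = 0.5 * 1025 * 9.2416 = 4736.32
Step 3 — Rf = 4736.32 * 1321 * 0.00167 ≈ 10449 N (5 s.f.)

10449 N


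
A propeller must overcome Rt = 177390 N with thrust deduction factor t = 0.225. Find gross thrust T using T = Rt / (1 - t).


Formula: T = Rt / (1 - t)
Step 1 — (1 - t) = 1 - 0.225 = 0.775
Step 2 — T = 177390 / 0.775 ≈ 228890 N (5 s.f.)

228890 N


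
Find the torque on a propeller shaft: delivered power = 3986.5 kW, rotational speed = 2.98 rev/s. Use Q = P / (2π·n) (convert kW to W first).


Formula: Q = P_W / (2 * pi * n)
Step 1 — P_W = 3986.5 kW * 1000 = 3986500.0 W
Step 2 — 2 * pi * n = 2 * pi * 2.98 = 18.723892
Step 3 — Q = 3986500.0 / 18.723892 ≈ 212910 N·m (5 s.f.)

212910 N·m


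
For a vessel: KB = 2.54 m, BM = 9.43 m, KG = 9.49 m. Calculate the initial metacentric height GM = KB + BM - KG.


Formula: GM = KB + BM - KG
Step 1 — KM = KB + BM = 2.54 + 9.43 = 11.97 m
Step 2 — GM = KM - KG = 11.97 - 9.49 = 2.48 m

2.48 m


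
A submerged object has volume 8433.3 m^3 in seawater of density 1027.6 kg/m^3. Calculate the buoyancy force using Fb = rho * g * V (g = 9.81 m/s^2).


Formula: Fb = rho * g * V
Substituting: Fb = 1027.6 * 9.81 * 8433.3
Intermediate: 1027.6 * 9.81 = 10080.756
Result: Fb = 10080.756 * 8433.3 ≈ 85014000 N (5 s.f.)

85014000 N


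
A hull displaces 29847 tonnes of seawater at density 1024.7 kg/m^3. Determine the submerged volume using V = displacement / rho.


Formula: V = mass / rho
Step 1 — convert tonnes to kg: 29847 t * 1000 = 29847000 kg
Step 2 — V = 29847000 / 1024.7 ≈ 29128 m^3 (5 s.f.)

29128 m^3


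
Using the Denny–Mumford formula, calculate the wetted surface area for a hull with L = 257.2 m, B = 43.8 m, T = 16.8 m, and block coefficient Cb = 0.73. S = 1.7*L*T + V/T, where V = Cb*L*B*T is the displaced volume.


Formula: S = 1.7*L*T + V/T with V = Cb*L*B*T, i.e. S = L * (1.7*T + Cb*B)
Step 1 — 1.7*T = 1.7 * 16.8 = 28.56 m
Step 2 — Cb*B = 0.73 * 43.8 = 31.974 m
Step 3 — 1.7*T + Cb*B = 28.56 + 31.974 = 60.534 m
Step 4 — S = 257.2 * 60.534 ≈ 15569 m^2 (5 s.f.)

15569 m^2


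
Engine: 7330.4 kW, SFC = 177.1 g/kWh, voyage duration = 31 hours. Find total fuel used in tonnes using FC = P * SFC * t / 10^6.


Formula: FC (tonnes) = P * SFC * t / 1,000,000
Step 1 — P * SFC * t = 7330.4 * 177.1 * 31 = 40244629.04 g
Step 2 — FC (tonnes) = 40244629.04 / 1,000,000 ≈ 40.245 tonnes (5 s.f.)

40.245 tonnes


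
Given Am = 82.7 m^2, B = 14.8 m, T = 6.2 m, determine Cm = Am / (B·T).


Formula: Cm = Am / (B * T)
Step 1 — B * T = 14.8 * 6.2 = 91.76 m^2
Step 2 — Cm = 82.7 / 91.76 ≈ 0.90126 (5 s.f.)

0.90126


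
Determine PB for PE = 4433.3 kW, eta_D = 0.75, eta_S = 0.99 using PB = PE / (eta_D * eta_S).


Formula: PB = PE / (eta_D * eta_S)
Step 1 — combined efficiency = eta_D * eta_S = 0.75 * 0.99 = 0.7425
Step 2 — PB = 4433.3 / 0.7425 ≈ 5970.8 kW (5 s.f.)

5970.8 kW


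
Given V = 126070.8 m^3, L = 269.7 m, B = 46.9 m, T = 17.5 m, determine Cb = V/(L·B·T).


Formula: Cb = V / (L * B * T)
Step 1 — L * B * T = 269.7 * 46.9 * 17.5 = 221356.275 m^3
Step 2 — Cb = 126070.8 / 221356.275 ≈ 0.56954 (5 s.f.)

0.56954


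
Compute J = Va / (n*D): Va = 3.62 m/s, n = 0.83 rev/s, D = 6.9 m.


Formula: J = Va / (n * D)
Step 1 — n * D = 0.83 * 6.9 = 5.727
Step 2 — J = 3.62 / 5.727 ≈ 0.63209 (5 s.f.)

0.63209


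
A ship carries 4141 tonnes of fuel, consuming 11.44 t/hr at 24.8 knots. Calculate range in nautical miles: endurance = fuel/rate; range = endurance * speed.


Formula: endurance = fuel / rate; range = endurance * speed
Step 1 — endurance = 4141 / 11.44 = 361.9755 hours
Step 2 — range = 361.9755 * 24.8 ≈ 8977.0 nautical miles (5 s.f.)

8977.0 NM


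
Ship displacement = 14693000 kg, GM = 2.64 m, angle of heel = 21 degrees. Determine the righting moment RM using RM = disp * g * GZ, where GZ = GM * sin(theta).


Formula: GZ = GM * sin(theta); RM = disp * g * GZ
Step 1 — GZ = 2.64 * sin(21°) = 2.64 * 0.358368 = 0.946092 m
Step 2 — RM = 14693000 * 9.81 * 0.946092 ≈ 136370000 N·m (5 s.f.)

136370000 N·m


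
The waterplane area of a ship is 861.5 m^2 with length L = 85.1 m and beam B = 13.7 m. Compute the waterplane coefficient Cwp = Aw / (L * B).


Formula: Cwp = Aw / (L * B)
Step 1 — L * B = 85.1 * 13.7 = 1165.87 m^2
Step 2 — Cwp = 861.5 / 1165.87 ≈ 0.73893 (5 s.f.)

0.73893


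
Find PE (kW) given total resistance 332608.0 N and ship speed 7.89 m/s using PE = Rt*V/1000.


Formula: PE = Rt * V / 1000 (kW)
Step 1 — PE (W) = 332608.0 * 7.89 = 2624277.12 W
Step 2 — PE (kW) = 2624277.12 / 1000 ≈ 2624.3 kW (5 s.f.)

2624.3 kW


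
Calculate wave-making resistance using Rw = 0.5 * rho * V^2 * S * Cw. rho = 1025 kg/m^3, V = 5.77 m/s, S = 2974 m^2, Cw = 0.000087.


Formula: Rw = 0.5 * rho * V^2 * S * Cw
Step 1 — V^2 = 5.77^2 = 33.2929
Step 2 — 0.5 * rho * V^2 = 0.5 * 1025 * 33.2929 = 17062.61125
Step 3 — Rw = 17062.61125 * 2974 * 0.000087 ≈ 4414.7 N (5 s.f.)

4414.7 N


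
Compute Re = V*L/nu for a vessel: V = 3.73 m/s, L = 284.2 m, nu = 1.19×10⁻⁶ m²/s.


Formula: Re = V * L / nu
Step 1 — V * L = 3.73 * 284.2 = 1060.066 m^2/s
Step 2 — Re = 1060.066 / 1.19e-6 = 8.91e+08

8.91e+08


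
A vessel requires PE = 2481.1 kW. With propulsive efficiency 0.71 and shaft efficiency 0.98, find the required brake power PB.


Formula: PB = PE / (eta_D * eta_S)
Step 1 — combined efficiency = eta_D * eta_S = 0.71 * 0.98 = 0.6958
Step 2 — PB = 2481.1 / 0.6958 ≈ 3565.8 kW (5 s.f.)

3565.8 kW


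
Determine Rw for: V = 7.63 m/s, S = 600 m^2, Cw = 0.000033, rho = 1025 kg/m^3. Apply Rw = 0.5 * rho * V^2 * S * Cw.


Formula: Rw = 0.5 * rho * V^2 * S * Cw
Step 1 — V^2 = 7.63^2 = 58.2169
Step 2 — 0.5 * rho * V^2 = 0.5 * 1025 * 58.2169 = 29836.16125
Step 3 — Rw = 29836.16125 * 600 * 0.000033 ≈ 590.76 N (5 s.f.)

590.76 N


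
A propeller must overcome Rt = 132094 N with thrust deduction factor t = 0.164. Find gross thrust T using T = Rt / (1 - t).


Formula: T = Rt / (1 - t)
Step 1 — (1 - t) = 1 - 0.164 = 0.836
Step 2 — T = 132094 / 0.836 ≈ 158010 N (5 s.f.)

158010 N


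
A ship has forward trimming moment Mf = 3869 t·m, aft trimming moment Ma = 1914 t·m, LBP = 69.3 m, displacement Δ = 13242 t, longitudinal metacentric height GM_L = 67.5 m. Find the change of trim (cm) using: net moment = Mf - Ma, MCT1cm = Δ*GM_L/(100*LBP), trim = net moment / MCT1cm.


Formula: net trimming moment = Mf - Ma; MCT1cm = Δ*GM_L/(100*LBP); trim = net moment / MCT1cm
Step 1 — net trimming moment = 3869 - 1914 = 1955 t·m
Step 2 — MCT1cm = 13242 * 67.5 / (100 * 69.3) = 128.9805 t·m/cm
Step 3 — trim = 1955 / 128.9805 ≈ 15.157 cm (5 s.f.)

15.157 cm


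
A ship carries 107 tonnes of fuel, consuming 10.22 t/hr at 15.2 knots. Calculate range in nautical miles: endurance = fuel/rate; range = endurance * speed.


Formula: endurance = fuel / rate; range = endurance * speed
Step 1 — endurance = 107 / 10.22 = 10.4697 hours
Step 2 — range = 10.4697 * 15.2 ≈ 159.14 nautical miles (5 s.f.)

159.14 NM


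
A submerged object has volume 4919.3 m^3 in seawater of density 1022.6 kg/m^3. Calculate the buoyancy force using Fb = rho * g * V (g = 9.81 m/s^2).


Formula: Fb = rho * g * V
Substituting: Fb = 1022.6 * 9.81 * 4919.3
Intermediate: 1022.6 * 9.81 = 10031.706
Result: Fb = 10031.706 * 4919.3 ≈ 49349000 N (5 s.f.)

49349000 N


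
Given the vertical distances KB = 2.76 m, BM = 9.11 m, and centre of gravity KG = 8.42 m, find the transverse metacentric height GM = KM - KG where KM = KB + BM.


Formula: GM = KB + BM - KG
Step 1 — KM = KB + BM = 2.76 + 9.11 = 11.87 m
Step 2 — GM = KM - KG = 11.87 - 8.42 = 3.45 m

3.45 m


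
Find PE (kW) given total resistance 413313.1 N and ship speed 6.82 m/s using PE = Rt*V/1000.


Formula: PE = Rt * V / 1000 (kW)
Step 1 — PE (W) = 413313.1 * 6.82 = 2818795.342 W
Step 2 — PE (kW) = 2818795.342 / 1000 ≈ 2818.8 kW (5 s.f.)

2818.8 kW


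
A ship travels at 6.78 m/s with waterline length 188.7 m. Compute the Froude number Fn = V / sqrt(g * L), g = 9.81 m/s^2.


Formula: Fn = V / sqrt(g * L)
Step 1 — g * L = 9.81 * 188.7 = 1851.147
Step 2 — sqrt(g * L) = sqrt(1851.147) = 43.024958
Step 3 — Fn = 6.78 / 43.024958 ≈ 0.15758 (5 s.f.)

0.15758


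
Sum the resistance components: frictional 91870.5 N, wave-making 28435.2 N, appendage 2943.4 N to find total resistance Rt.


Formula: Rt = Rf + Rw + Ra
Substituting: Rt = 91870.5 + 28435.2 + 2943.4
Result: Rt = 123249.1 N

123249.1 N


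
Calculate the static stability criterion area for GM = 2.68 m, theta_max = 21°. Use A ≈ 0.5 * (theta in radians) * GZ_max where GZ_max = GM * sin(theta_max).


Formula: GZ_max = GM * sin(theta); Area = 0.5 * theta_rad * GZ_max
Step 1 — GZ_max = 2.68 * sin(21°) = 2.68 * 0.358368 = 0.960426 m
Step 2 — theta_rad = 21 * pi/180 = 0.366519 rad
Step 3 — Area = 0.5 * 0.366519 * 0.960426 ≈ 0.17601 m·rad (5 s.f.)

0.17601 m·rad


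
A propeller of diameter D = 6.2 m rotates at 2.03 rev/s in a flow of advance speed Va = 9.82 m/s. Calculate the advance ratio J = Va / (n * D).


Formula: J = Va / (n * D)
Step 1 — n * D = 2.03 * 6.2 = 12.586
Step 2 — J = 9.82 / 12.586 ≈ 0.78023 (5 s.f.)

0.78023


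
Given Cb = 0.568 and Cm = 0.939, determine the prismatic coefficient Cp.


Formula: Cp = Cb / Cm
Substituting: Cp = 0.568 / 0.939
Result: Cp ≈ 0.60490 (5 s.f.)

0.60490


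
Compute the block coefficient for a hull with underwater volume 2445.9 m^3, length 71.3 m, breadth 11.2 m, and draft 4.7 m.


Formula: Cb = V / (L * B * T)
Step 1 — L * B * T = 71.3 * 11.2 * 4.7 = 3753.232 m^3
Step 2 — Cb = 2445.9 / 3753.232 ≈ 0.65168 (5 s.f.)

0.65168


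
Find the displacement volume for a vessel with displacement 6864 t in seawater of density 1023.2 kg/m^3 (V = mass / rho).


Formula: V = mass / rho
Step 1 — convert tonnes to kg: 6864 t * 1000 = 6864000 kg
Step 2 — V = 6864000 / 1023.2 ≈ 6708.4 m^3 (5 s.f.)

6708.4 m^3


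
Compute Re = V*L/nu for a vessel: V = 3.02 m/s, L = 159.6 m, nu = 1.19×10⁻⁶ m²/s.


Formula: Re = V * L / nu
Step 1 — V * L = 3.02 * 159.6 = 481.992 m^2/s
Step 2 — Re = 481.992 / 1.19e-6 = 4.05e+08

4.05e+08


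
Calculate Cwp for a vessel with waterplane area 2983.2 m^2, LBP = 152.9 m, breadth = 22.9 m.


Formula: Cwp = Aw / (L * B)
Step 1 — L * B = 152.9 * 22.9 = 3501.41 m^2
Step 2 — Cwp = 2983.2 / 3501.41 ≈ 0.85200 (5 s.f.)

0.85200


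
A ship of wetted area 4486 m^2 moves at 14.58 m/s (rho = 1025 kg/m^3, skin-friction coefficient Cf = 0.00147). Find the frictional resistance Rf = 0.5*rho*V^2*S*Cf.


Formula: Rf = 0.5 * rho * V^2 * S * Cf
Step 1 — V^2 = 14.58^2 = 212.5764
Step 2 — 0.5 * rho * V^2 = 0.5 * 1025 * 212.5764 = 108945.405
Step 3 — Rf = 108945.405 * 4486 * 0.00147 ≈ 718430 N (5 s.f.)

718430 N


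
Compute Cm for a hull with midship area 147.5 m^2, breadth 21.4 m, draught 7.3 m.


Formula: Cm = Am / (B * T)
Step 1 — B * T = 21.4 * 7.3 = 156.22 m^2
Step 2 — Cm = 147.5 / 156.22 ≈ 0.94418 (5 s.f.)

0.94418


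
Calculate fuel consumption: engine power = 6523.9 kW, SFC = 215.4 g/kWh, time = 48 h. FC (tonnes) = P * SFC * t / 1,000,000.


Formula: FC (tonnes) = P * SFC * t / 1,000,000
Step 1 — P * SFC * t = 6523.9 * 215.4 * 48 = 67451906.88 g
Step 2 — FC (tonnes) = 67451906.88 / 1,000,000 ≈ 67.452 tonnes (5 s.f.)

67.452 tonnes


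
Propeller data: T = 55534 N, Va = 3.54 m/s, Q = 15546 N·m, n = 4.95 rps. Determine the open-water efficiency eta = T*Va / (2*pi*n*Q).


Formula: eta = T * Va / (2 * pi * n * Q)
Step 1 — numerator = T * Va = 55534 * 3.54 = 196590.36
Step 2 — 2 * pi * n = 2 * pi * 4.95 = 31.101767
Step 3 — denominator = 31.101767 * 15546 = 483508.07
Step 4 — eta = 196590.36 / 483508.07 ≈ 0.40659 (5 s.f.)

0.40659


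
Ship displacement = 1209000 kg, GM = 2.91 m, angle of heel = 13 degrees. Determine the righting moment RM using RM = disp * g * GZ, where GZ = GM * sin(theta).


Formula: GZ = GM * sin(theta); RM = disp * g * GZ
Step 1 — GZ = 2.91 * sin(13°) = 2.91 * 0.224951 = 0.654607 m
Step 2 — RM = 1209000 * 9.81 * 0.654607 ≈ 7763800 N·m (5 s.f.)

7763800 N·m


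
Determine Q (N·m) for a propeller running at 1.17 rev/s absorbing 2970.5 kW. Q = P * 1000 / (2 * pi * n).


Formula: Q = P_W / (2 * pi * n)
Step 1 — P_W = 2970.5 kW * 1000 = 2970500.0 W
Step 2 — 2 * pi * n = 2 * pi * 1.17 = 7.351327
Step 3 — Q = 2970500.0 / 7.351327 ≈ 404080 N·m (5 s.f.)

404080 N·m


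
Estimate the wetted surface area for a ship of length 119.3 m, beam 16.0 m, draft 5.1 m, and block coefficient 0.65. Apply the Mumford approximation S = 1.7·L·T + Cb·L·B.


Formula: S = 1.7*L*T + V/T with V = Cb*L*B*T, i.e. S = L * (1.7*T + Cb*B)
Step 1 — 1.7*T = 1.7 * 5.1 = 8.67 m
Step 2 — Cb*B = 0.65 * 16.0 = 10.4 m
Step 3 — 1.7*T + Cb*B = 8.67 + 10.4 = 19.07 m
Step 4 — S = 119.3 * 19.07 ≈ 2275.1 m^2 (5 s.f.)

2275.1 m^2


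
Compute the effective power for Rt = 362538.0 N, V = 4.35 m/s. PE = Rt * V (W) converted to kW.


Formula: PE = Rt * V / 1000 (kW)
Step 1 — PE (W) = 362538.0 * 4.35 = 1577040.3 W
Step 2 — PE (kW) = 1577040.3 / 1000 ≈ 1577.0 kW (5 s.f.)

1577.0 kW


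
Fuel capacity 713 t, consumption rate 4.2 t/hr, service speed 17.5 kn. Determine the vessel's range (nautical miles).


Formula: endurance = fuel / rate; range = endurance * speed
Step 1 — endurance = 713 / 4.2 = 169.7619 hours
Step 2 — range = 169.7619 * 17.5 ≈ 2970.8 nautical miles (5 s.f.)

2970.8 NM


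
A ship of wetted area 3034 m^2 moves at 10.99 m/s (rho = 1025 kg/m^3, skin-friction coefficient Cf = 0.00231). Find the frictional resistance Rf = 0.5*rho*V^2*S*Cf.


Formula: Rf = 0.5 * rho * V^2 * S * Cf
Step 1 — V^2 = 10.99^2 = 120.7801
Step 2 — 0.5 * rho * V^2 = 0.5 * 1025 * 120.7801 = 61899.80125
Step 3 — Rf = 61899.80125 * 3034 * 0.00231 ≈ 433830 N (5 s.f.)

433830 N


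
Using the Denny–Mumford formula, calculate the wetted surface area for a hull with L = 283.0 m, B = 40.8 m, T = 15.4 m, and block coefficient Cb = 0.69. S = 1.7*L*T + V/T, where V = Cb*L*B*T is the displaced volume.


Formula: S = 1.7*L*T + V/T with V = Cb*L*B*T, i.e. S = L * (1.7*T + Cb*B)
Step 1 — 1.7*T = 1.7 * 15.4 = 26.18 m
Step 2 — Cb*B = 0.69 * 40.8 = 28.152 m
Step 3 — 1.7*T + Cb*B = 26.18 + 28.152 = 54.332 m
Step 4 — S = 283.0 * 54.332 ≈ 15376 m^2 (5 s.f.)

15376 m^2


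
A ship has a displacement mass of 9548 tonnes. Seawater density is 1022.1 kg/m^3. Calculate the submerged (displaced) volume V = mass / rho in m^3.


Formula: V = mass / rho
Step 1 — convert tonnes to kg: 9548 t * 1000 = 9548000 kg
Step 2 — V = 9548000 / 1022.1 ≈ 9341.6 m^3 (5 s.f.)

9341.6 m^3


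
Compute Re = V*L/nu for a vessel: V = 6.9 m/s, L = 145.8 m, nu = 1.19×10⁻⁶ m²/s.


Formula: Re = V * L / nu
Step 1 — V * L = 6.9 * 145.8 = 1006.02 m^2/s
Step 2 — Re = 1006.02 / 1.19e-6 = 8.45e+08

8.45e+08


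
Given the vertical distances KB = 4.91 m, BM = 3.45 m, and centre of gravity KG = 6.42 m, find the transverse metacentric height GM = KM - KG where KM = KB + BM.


Formula: GM = KB + BM - KG
Step 1 — KM = KB + BM = 4.91 + 3.45 = 8.36 m
Step 2 — GM = KM - KG = 8.36 - 6.42 = 1.94 m

1.94 m


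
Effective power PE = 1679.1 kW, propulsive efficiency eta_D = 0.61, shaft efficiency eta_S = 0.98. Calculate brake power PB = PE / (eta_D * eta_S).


Formula: PB = PE / (eta_D * eta_S)
Step 1 — combined efficiency = eta_D * eta_S = 0.61 * 0.98 = 0.5978
Step 2 — PB = 1679.1 / 0.5978 ≈ 2808.8 kW (5 s.f.)

2808.8 kW


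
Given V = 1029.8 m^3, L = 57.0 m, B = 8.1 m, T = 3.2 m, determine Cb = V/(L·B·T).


Formula: Cb = V / (L * B * T)
Step 1 — L * B * T = 57.0 * 8.1 * 3.2 = 1477.44 m^3
Step 2 — Cb = 1029.8 / 1477.44 ≈ 0.69702 (5 s.f.)

0.69702


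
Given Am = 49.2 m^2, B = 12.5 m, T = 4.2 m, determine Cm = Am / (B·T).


Formula: Cm = Am / (B * T)
Step 1 — B * T = 12.5 * 4.2 = 52.5 m^2
Step 2 — Cm = 49.2 / 52.5 ≈ 0.93714 (5 s.f.)

0.93714


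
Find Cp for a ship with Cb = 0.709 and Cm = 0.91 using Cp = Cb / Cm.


Formula: Cp = Cb / Cm
Substituting: Cp = 0.709 / 0.91
Result: Cp ≈ 0.77912 (5 s.f.)

0.77912


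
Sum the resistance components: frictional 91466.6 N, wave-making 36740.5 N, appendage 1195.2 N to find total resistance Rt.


Formula: Rt = Rf + Rw + Ra
Substituting: Rt = 91466.6 + 36740.5 + 1195.2
Result: Rt = 129402.3 N

129402.3 N


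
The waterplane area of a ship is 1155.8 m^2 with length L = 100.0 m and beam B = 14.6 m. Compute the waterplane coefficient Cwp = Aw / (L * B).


Formula: Cwp = Aw / (L * B)
Step 1 — L * B = 100.0 * 14.6 = 1460.0 m^2
Step 2 — Cwp = 1155.8 / 1460.0 ≈ 0.79164 (5 s.f.)

0.79164


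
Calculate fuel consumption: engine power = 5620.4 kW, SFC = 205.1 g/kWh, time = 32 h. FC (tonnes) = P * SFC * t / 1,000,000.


Formula: FC (tonnes) = P * SFC * t / 1,000,000
Step 1 — P * SFC * t = 5620.4 * 205.1 * 32 = 36887809.28 g
Step 2 — FC (tonnes) = 36887809.28 / 1,000,000 ≈ 36.888 tonnes (5 s.f.)

36.888 tonnes


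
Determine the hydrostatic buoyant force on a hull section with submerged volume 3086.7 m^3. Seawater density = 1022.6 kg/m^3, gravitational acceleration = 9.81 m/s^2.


Formula: Fb = rho * g * V
Substituting: Fb = 1022.6 * 9.81 * 3086.7
Intermediate: 1022.6 * 9.81 = 10031.706
Result: Fb = 10031.706 * 3086.7 ≈ 30965000 N (5 s.f.)

30965000 N


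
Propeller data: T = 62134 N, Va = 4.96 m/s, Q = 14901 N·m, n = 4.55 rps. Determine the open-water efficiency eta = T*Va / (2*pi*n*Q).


Formula: eta = T * Va / (2 * pi * n * Q)
Step 1 — numerator = T * Va = 62134 * 4.96 = 308184.64
Step 2 — 2 * pi * n = 2 * pi * 4.55 = 28.588493
Step 3 — denominator = 28.588493 * 14901 = 425997.13
Step 4 — eta = 308184.64 / 425997.13 ≈ 0.72344 (5 s.f.)

0.72344


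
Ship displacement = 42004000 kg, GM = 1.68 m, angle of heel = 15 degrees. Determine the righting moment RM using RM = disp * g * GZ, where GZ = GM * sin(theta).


Formula: GZ = GM * sin(theta); RM = disp * g * GZ
Step 1 — GZ = 1.68 * sin(15°) = 1.68 * 0.258819 = 0.434816 m
Step 2 — RM = 42004000 * 9.81 * 0.434816 ≈ 179170000 N·m (5 s.f.)

179170000 N·m


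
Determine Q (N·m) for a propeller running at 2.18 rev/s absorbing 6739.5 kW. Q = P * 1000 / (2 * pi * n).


Formula: Q = P_W / (2 * pi * n)
Step 1 — P_W = 6739.5 kW * 1000 = 6739500.0 W
Step 2 — 2 * pi * n = 2 * pi * 2.18 = 13.697344
Step 3 — Q = 6739500.0 / 13.697344 ≈ 492030 N·m (5 s.f.)

492030 N·m


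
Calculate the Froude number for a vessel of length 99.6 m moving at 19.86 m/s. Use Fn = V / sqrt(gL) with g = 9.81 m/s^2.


Formula: Fn = V / sqrt(g * L)
Step 1 — g * L = 9.81 * 99.6 = 977.076
Step 2 — sqrt(g * L) = sqrt(977.076) = 31.258215
Step 3 — Fn = 19.86 / 31.258215 ≈ 0.63535 (5 s.f.)

0.63535


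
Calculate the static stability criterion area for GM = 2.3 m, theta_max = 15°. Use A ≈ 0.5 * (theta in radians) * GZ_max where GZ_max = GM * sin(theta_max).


Formula: GZ_max = GM * sin(theta); Area = 0.5 * theta_rad * GZ_max
Step 1 — GZ_max = 2.3 * sin(15°) = 2.3 * 0.258819 = 0.595284 m
Step 2 — theta_rad = 15 * pi/180 = 0.261799 rad
Step 3 — Area = 0.5 * 0.261799 * 0.595284 ≈ 0.077922 m·rad (5 s.f.)

0.077922 m·rad


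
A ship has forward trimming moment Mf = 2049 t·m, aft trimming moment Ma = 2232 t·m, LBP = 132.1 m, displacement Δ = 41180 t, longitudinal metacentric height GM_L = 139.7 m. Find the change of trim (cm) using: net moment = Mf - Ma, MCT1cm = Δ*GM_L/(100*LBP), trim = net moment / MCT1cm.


Formula: net trimming moment = Mf - Ma; MCT1cm = Δ*GM_L/(100*LBP); trim = net moment / MCT1cm
Step 1 — net trimming moment = 2049 - 2232 = -183 t·m
Step 2 — MCT1cm = 41180 * 139.7 / (100 * 132.1) = 435.4917 t·m/cm
Step 3 — trim = -183 / 435.4917 ≈ -0.42021 cm (5 s.f.)

-0.42021 cm
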